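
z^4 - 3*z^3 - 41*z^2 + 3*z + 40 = (z - 8)*(z - 1)*(z + 1)*(z + 5)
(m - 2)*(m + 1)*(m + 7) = m^3 + 6*m^2 - 9*m - 14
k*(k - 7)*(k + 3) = k^3 - 4*k^2 - 21*k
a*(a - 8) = a^2 - 8*a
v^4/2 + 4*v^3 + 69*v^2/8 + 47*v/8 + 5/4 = (v/2 + 1)*(v + 1/2)^2*(v + 5)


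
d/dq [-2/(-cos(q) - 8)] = 2*sin(q)/(cos(q) + 8)^2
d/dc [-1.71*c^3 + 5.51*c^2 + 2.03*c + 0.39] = -5.13*c^2 + 11.02*c + 2.03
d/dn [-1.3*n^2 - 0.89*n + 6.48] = -2.6*n - 0.89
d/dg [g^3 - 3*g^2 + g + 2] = 3*g^2 - 6*g + 1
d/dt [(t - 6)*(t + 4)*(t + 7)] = 3*t^2 + 10*t - 38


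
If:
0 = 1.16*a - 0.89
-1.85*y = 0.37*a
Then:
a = 0.77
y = -0.15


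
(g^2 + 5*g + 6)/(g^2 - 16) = (g^2 + 5*g + 6)/(g^2 - 16)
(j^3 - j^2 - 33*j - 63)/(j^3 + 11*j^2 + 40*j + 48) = (j^2 - 4*j - 21)/(j^2 + 8*j + 16)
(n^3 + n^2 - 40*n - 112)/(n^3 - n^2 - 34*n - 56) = (n + 4)/(n + 2)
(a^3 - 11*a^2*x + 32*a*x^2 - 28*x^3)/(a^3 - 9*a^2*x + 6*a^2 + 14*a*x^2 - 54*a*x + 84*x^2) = (a - 2*x)/(a + 6)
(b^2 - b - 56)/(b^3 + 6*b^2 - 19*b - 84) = (b - 8)/(b^2 - b - 12)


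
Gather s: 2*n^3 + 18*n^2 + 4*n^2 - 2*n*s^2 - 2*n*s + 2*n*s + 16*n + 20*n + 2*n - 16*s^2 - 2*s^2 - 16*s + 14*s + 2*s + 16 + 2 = 2*n^3 + 22*n^2 + 38*n + s^2*(-2*n - 18) + 18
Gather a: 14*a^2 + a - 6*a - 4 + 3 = 14*a^2 - 5*a - 1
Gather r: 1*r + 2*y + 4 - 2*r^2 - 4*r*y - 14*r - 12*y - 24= -2*r^2 + r*(-4*y - 13) - 10*y - 20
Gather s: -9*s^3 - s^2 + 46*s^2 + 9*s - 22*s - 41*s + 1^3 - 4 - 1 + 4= -9*s^3 + 45*s^2 - 54*s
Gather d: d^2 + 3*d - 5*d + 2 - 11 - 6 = d^2 - 2*d - 15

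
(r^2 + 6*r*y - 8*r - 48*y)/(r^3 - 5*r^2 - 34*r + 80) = (r + 6*y)/(r^2 + 3*r - 10)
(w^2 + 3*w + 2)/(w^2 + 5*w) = (w^2 + 3*w + 2)/(w*(w + 5))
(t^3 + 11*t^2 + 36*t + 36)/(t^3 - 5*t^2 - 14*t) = (t^2 + 9*t + 18)/(t*(t - 7))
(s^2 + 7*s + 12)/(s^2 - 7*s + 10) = (s^2 + 7*s + 12)/(s^2 - 7*s + 10)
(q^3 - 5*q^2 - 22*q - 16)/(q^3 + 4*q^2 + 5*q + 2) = (q - 8)/(q + 1)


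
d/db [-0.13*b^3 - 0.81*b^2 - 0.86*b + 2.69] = -0.39*b^2 - 1.62*b - 0.86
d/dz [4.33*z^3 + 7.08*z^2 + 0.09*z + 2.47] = 12.99*z^2 + 14.16*z + 0.09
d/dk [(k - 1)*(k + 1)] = 2*k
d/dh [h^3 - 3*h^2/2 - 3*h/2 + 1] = 3*h^2 - 3*h - 3/2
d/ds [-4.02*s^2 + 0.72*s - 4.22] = 0.72 - 8.04*s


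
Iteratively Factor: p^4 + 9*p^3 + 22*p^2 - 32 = (p + 4)*(p^3 + 5*p^2 + 2*p - 8) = (p + 4)^2*(p^2 + p - 2) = (p + 2)*(p + 4)^2*(p - 1)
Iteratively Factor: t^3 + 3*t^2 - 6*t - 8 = (t + 1)*(t^2 + 2*t - 8) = (t - 2)*(t + 1)*(t + 4)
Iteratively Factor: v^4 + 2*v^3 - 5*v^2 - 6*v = (v + 3)*(v^3 - v^2 - 2*v) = v*(v + 3)*(v^2 - v - 2) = v*(v + 1)*(v + 3)*(v - 2)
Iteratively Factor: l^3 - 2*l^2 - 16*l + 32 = (l - 2)*(l^2 - 16) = (l - 4)*(l - 2)*(l + 4)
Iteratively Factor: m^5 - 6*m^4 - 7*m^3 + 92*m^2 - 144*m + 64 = (m - 4)*(m^4 - 2*m^3 - 15*m^2 + 32*m - 16) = (m - 4)*(m - 1)*(m^3 - m^2 - 16*m + 16) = (m - 4)^2*(m - 1)*(m^2 + 3*m - 4) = (m - 4)^2*(m - 1)^2*(m + 4)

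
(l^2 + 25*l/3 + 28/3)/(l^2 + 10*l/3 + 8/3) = (l + 7)/(l + 2)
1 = 1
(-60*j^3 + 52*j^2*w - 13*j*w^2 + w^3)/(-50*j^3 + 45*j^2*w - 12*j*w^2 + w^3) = (-6*j + w)/(-5*j + w)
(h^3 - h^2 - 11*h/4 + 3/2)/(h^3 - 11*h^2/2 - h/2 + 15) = (h - 1/2)/(h - 5)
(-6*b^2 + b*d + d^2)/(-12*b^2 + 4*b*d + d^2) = (3*b + d)/(6*b + d)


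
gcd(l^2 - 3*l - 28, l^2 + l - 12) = l + 4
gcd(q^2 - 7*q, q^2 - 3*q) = q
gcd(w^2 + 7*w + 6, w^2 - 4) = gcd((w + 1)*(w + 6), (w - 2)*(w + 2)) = 1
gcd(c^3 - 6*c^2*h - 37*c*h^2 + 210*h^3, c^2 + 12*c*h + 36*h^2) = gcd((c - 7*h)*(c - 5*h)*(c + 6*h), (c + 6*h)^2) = c + 6*h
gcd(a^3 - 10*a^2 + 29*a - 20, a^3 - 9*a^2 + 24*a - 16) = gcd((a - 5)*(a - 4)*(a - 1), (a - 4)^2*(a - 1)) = a^2 - 5*a + 4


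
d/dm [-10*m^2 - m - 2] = -20*m - 1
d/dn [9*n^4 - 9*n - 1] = 36*n^3 - 9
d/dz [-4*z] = -4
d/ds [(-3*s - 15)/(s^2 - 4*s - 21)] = 3*(-s^2 + 4*s + 2*(s - 2)*(s + 5) + 21)/(-s^2 + 4*s + 21)^2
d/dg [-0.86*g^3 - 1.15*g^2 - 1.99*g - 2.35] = -2.58*g^2 - 2.3*g - 1.99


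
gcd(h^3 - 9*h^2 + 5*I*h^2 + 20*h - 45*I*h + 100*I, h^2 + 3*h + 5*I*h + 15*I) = h + 5*I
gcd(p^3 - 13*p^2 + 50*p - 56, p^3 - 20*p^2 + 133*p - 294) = p - 7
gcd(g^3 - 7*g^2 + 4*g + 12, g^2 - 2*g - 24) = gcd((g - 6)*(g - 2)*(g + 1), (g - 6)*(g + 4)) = g - 6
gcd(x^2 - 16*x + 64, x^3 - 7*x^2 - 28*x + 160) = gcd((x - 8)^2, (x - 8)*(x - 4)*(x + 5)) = x - 8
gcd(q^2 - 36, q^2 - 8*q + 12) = q - 6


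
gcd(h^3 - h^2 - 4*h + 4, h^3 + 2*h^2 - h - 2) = h^2 + h - 2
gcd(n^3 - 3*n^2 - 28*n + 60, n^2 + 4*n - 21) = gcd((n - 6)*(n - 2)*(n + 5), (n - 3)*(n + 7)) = 1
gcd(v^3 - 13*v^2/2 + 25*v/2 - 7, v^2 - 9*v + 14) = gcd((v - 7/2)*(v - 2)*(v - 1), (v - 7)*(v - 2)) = v - 2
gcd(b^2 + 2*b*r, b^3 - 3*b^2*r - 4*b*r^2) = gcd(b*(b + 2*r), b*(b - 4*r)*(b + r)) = b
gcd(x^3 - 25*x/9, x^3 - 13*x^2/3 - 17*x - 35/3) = x + 5/3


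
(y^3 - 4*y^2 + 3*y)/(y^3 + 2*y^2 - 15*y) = (y - 1)/(y + 5)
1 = 1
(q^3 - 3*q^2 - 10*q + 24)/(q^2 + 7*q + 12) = (q^2 - 6*q + 8)/(q + 4)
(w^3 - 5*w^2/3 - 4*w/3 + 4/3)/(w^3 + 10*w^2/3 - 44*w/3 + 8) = (w + 1)/(w + 6)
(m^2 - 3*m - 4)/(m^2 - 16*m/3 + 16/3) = 3*(m + 1)/(3*m - 4)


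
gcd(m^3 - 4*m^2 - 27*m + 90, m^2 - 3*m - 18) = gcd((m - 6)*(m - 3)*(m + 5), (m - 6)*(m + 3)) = m - 6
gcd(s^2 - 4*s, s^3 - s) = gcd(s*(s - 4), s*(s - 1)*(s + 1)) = s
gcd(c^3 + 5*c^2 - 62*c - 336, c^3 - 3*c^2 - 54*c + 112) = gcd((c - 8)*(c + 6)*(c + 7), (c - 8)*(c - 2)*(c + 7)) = c^2 - c - 56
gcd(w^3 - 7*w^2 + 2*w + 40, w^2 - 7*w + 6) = 1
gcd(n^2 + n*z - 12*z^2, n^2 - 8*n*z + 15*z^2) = -n + 3*z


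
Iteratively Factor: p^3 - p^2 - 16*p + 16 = (p - 4)*(p^2 + 3*p - 4) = (p - 4)*(p - 1)*(p + 4)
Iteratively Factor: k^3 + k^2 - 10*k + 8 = (k - 2)*(k^2 + 3*k - 4) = (k - 2)*(k - 1)*(k + 4)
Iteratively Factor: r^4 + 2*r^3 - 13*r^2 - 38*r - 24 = (r + 2)*(r^3 - 13*r - 12) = (r - 4)*(r + 2)*(r^2 + 4*r + 3) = (r - 4)*(r + 1)*(r + 2)*(r + 3)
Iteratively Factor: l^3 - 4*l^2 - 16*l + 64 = (l + 4)*(l^2 - 8*l + 16) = (l - 4)*(l + 4)*(l - 4)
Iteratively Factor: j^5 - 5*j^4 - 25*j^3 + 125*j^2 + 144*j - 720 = (j - 3)*(j^4 - 2*j^3 - 31*j^2 + 32*j + 240) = (j - 3)*(j + 3)*(j^3 - 5*j^2 - 16*j + 80) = (j - 5)*(j - 3)*(j + 3)*(j^2 - 16) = (j - 5)*(j - 4)*(j - 3)*(j + 3)*(j + 4)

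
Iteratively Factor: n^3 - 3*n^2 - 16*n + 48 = (n + 4)*(n^2 - 7*n + 12) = (n - 4)*(n + 4)*(n - 3)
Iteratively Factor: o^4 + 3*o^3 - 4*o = (o - 1)*(o^3 + 4*o^2 + 4*o) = (o - 1)*(o + 2)*(o^2 + 2*o) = o*(o - 1)*(o + 2)*(o + 2)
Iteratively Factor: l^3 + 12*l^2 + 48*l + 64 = (l + 4)*(l^2 + 8*l + 16) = (l + 4)^2*(l + 4)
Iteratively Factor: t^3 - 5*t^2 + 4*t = (t - 4)*(t^2 - t) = (t - 4)*(t - 1)*(t)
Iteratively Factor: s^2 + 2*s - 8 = (s + 4)*(s - 2)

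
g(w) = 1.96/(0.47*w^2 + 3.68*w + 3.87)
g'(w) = 1.96*(-0.94*w - 3.68)/(0.47*w^2 + 3.68*w + 3.87)^2 = (-1.8424*w - 7.2128)/(0.47*w^2 + 3.68*w + 3.87)^2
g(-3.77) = -0.59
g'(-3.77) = -0.02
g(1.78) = 0.16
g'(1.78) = -0.07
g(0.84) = 0.27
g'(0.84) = -0.16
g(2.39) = 0.13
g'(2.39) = -0.05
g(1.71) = 0.17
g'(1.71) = -0.08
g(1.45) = 0.19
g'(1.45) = -0.10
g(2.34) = 0.13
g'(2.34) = -0.05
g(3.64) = 0.08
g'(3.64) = -0.03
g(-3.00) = -0.67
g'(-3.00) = -0.20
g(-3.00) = -0.67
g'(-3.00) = -0.20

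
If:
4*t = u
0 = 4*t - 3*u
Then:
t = 0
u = 0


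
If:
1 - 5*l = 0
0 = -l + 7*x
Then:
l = 1/5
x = 1/35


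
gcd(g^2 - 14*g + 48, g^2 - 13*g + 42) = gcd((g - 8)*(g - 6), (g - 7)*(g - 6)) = g - 6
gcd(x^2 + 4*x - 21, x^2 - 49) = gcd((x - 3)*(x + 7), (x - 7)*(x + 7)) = x + 7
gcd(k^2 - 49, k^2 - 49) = k^2 - 49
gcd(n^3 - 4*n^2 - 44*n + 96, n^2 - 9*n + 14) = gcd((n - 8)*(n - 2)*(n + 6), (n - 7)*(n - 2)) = n - 2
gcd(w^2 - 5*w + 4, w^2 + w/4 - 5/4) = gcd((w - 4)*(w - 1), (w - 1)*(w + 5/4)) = w - 1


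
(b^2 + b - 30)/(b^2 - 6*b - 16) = (-b^2 - b + 30)/(-b^2 + 6*b + 16)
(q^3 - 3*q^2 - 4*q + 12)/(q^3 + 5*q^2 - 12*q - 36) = (q - 2)/(q + 6)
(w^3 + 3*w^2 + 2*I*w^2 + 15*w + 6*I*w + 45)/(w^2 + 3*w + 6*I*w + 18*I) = (w^2 + 2*I*w + 15)/(w + 6*I)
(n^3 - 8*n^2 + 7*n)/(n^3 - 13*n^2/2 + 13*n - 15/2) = 2*n*(n - 7)/(2*n^2 - 11*n + 15)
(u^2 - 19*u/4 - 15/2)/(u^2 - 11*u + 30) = (u + 5/4)/(u - 5)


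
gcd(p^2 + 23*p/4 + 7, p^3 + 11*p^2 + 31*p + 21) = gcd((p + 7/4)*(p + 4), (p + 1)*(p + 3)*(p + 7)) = 1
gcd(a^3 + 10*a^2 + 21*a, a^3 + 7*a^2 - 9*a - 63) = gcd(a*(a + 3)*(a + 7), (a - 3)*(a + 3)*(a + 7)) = a^2 + 10*a + 21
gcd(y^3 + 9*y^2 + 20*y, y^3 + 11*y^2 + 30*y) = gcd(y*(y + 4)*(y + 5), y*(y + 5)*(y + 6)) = y^2 + 5*y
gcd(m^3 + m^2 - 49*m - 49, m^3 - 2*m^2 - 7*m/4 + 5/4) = m + 1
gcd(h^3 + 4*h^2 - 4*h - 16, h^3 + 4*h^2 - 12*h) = h - 2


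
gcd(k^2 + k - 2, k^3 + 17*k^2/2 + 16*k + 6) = k + 2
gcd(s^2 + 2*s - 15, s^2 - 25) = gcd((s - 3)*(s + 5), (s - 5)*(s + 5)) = s + 5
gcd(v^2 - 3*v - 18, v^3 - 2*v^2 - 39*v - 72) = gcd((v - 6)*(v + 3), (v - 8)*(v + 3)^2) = v + 3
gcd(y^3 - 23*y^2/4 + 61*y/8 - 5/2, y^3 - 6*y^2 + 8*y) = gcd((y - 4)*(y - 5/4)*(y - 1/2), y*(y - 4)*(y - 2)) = y - 4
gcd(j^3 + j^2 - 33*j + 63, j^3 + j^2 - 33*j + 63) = j^3 + j^2 - 33*j + 63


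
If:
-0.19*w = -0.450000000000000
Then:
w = 2.37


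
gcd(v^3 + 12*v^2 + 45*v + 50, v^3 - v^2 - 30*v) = v + 5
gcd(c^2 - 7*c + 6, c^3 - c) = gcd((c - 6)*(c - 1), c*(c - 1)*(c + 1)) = c - 1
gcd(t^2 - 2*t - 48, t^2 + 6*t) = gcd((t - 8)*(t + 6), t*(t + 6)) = t + 6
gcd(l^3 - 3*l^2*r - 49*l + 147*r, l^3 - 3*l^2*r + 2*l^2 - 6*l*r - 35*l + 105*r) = -l^2 + 3*l*r - 7*l + 21*r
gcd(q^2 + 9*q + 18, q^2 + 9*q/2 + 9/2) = q + 3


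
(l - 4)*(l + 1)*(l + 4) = l^3 + l^2 - 16*l - 16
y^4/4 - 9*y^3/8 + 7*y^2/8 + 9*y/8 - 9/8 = (y/4 + 1/4)*(y - 3)*(y - 3/2)*(y - 1)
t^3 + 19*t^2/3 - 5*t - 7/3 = (t - 1)*(t + 1/3)*(t + 7)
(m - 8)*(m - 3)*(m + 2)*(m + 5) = m^4 - 4*m^3 - 43*m^2 + 58*m + 240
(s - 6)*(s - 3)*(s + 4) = s^3 - 5*s^2 - 18*s + 72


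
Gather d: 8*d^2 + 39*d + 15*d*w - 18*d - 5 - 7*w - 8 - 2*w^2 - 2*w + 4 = 8*d^2 + d*(15*w + 21) - 2*w^2 - 9*w - 9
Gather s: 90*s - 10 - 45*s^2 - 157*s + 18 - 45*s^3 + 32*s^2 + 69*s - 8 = -45*s^3 - 13*s^2 + 2*s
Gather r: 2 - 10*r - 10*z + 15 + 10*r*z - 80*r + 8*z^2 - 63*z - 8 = r*(10*z - 90) + 8*z^2 - 73*z + 9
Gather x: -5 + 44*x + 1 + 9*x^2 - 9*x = 9*x^2 + 35*x - 4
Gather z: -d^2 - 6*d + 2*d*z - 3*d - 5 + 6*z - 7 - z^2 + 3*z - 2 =-d^2 - 9*d - z^2 + z*(2*d + 9) - 14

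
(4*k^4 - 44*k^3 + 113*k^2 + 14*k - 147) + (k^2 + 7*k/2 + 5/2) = 4*k^4 - 44*k^3 + 114*k^2 + 35*k/2 - 289/2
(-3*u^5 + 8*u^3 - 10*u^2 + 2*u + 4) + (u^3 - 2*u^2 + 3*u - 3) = -3*u^5 + 9*u^3 - 12*u^2 + 5*u + 1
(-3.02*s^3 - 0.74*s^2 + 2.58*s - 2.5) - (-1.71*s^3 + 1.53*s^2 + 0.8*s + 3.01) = -1.31*s^3 - 2.27*s^2 + 1.78*s - 5.51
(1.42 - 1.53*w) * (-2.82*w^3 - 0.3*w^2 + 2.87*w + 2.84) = 4.3146*w^4 - 3.5454*w^3 - 4.8171*w^2 - 0.2698*w + 4.0328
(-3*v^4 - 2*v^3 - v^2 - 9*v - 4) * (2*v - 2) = -6*v^5 + 2*v^4 + 2*v^3 - 16*v^2 + 10*v + 8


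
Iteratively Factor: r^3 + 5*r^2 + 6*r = (r + 2)*(r^2 + 3*r) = r*(r + 2)*(r + 3)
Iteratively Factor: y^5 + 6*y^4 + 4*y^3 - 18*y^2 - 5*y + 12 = (y - 1)*(y^4 + 7*y^3 + 11*y^2 - 7*y - 12) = (y - 1)^2*(y^3 + 8*y^2 + 19*y + 12) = (y - 1)^2*(y + 4)*(y^2 + 4*y + 3) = (y - 1)^2*(y + 1)*(y + 4)*(y + 3)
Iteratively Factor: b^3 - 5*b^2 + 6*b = (b - 3)*(b^2 - 2*b) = b*(b - 3)*(b - 2)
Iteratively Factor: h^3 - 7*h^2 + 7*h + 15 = (h + 1)*(h^2 - 8*h + 15) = (h - 3)*(h + 1)*(h - 5)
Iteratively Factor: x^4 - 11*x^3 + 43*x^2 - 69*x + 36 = (x - 3)*(x^3 - 8*x^2 + 19*x - 12) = (x - 3)*(x - 1)*(x^2 - 7*x + 12) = (x - 4)*(x - 3)*(x - 1)*(x - 3)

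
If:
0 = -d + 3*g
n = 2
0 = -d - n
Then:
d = -2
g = -2/3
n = 2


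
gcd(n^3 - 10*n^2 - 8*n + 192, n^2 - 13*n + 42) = n - 6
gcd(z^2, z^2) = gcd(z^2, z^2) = z^2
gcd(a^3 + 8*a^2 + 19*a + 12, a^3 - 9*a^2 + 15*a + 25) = a + 1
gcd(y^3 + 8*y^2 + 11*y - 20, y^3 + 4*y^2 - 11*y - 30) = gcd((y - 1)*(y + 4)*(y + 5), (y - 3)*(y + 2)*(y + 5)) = y + 5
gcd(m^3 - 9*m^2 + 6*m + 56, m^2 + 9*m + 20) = 1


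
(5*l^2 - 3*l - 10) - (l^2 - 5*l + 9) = 4*l^2 + 2*l - 19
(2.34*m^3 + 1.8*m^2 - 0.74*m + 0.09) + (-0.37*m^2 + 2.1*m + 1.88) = 2.34*m^3 + 1.43*m^2 + 1.36*m + 1.97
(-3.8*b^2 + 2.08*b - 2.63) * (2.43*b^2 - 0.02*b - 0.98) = -9.234*b^4 + 5.1304*b^3 - 2.7085*b^2 - 1.9858*b + 2.5774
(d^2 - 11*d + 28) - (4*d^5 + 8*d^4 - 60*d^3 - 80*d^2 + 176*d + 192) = -4*d^5 - 8*d^4 + 60*d^3 + 81*d^2 - 187*d - 164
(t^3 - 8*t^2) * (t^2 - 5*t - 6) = t^5 - 13*t^4 + 34*t^3 + 48*t^2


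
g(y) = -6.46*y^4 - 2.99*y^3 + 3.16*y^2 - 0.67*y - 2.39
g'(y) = -25.84*y^3 - 8.97*y^2 + 6.32*y - 0.67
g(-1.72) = -33.21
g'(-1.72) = 93.41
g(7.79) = -25018.65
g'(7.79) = -12711.09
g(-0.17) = -2.18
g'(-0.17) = -1.88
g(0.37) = -2.48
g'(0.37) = -0.87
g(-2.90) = -357.85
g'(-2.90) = 535.78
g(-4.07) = -1518.33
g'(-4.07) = 1567.13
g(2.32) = -211.42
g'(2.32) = -356.96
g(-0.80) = -0.95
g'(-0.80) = 1.76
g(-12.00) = -128327.15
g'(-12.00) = 43283.33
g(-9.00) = -39944.75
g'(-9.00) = 18053.24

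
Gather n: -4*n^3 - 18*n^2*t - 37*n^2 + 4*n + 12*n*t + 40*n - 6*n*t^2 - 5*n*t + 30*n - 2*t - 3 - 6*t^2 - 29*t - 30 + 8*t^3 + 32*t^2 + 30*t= -4*n^3 + n^2*(-18*t - 37) + n*(-6*t^2 + 7*t + 74) + 8*t^3 + 26*t^2 - t - 33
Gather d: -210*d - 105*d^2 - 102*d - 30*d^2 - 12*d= -135*d^2 - 324*d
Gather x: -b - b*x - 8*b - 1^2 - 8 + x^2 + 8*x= -9*b + x^2 + x*(8 - b) - 9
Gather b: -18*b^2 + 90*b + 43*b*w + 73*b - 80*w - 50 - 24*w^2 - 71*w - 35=-18*b^2 + b*(43*w + 163) - 24*w^2 - 151*w - 85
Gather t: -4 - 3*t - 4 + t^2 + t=t^2 - 2*t - 8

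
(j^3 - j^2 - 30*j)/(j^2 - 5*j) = (j^2 - j - 30)/(j - 5)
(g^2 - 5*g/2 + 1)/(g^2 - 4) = (g - 1/2)/(g + 2)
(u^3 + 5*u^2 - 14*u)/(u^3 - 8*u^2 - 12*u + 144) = u*(u^2 + 5*u - 14)/(u^3 - 8*u^2 - 12*u + 144)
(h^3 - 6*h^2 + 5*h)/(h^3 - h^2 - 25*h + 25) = h/(h + 5)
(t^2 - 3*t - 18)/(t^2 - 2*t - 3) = (-t^2 + 3*t + 18)/(-t^2 + 2*t + 3)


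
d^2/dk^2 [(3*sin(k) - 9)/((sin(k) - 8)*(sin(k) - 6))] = 3*(-sin(k)^5 - 2*sin(k)^4 + 164*sin(k)^3 - 678*sin(k)^2 - 324*sin(k) + 456)/((sin(k) - 8)^3*(sin(k) - 6)^3)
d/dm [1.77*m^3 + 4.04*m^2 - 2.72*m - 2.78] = 5.31*m^2 + 8.08*m - 2.72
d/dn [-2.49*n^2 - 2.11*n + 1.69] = -4.98*n - 2.11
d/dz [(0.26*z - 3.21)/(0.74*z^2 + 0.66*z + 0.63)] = (-0.1924*z^2 + 4.7508*z + 2.2824)/(0.5476*z^4 + 0.9768*z^3 + 1.368*z^2 + 0.8316*z + 0.3969)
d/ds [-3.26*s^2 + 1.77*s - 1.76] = 1.77 - 6.52*s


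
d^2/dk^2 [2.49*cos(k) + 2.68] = -2.49*cos(k)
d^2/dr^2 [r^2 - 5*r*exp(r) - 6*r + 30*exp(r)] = -5*r*exp(r) + 20*exp(r) + 2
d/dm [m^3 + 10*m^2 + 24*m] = 3*m^2 + 20*m + 24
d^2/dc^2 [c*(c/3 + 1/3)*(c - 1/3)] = 2*c + 4/9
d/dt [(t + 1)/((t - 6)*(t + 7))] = (-t^2 - 2*t - 43)/(t^4 + 2*t^3 - 83*t^2 - 84*t + 1764)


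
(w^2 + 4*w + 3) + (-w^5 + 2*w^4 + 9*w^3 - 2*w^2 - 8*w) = -w^5 + 2*w^4 + 9*w^3 - w^2 - 4*w + 3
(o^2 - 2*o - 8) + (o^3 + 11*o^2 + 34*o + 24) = o^3 + 12*o^2 + 32*o + 16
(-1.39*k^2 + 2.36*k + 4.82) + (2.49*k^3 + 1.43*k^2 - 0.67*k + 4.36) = 2.49*k^3 + 0.04*k^2 + 1.69*k + 9.18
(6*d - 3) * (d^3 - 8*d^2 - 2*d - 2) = 6*d^4 - 51*d^3 + 12*d^2 - 6*d + 6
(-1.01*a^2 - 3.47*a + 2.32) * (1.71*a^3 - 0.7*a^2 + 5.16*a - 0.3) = -1.7271*a^5 - 5.2267*a^4 + 1.1846*a^3 - 19.2262*a^2 + 13.0122*a - 0.696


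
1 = 1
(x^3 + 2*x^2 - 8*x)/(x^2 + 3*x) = (x^2 + 2*x - 8)/(x + 3)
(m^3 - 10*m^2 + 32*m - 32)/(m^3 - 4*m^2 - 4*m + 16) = (m - 4)/(m + 2)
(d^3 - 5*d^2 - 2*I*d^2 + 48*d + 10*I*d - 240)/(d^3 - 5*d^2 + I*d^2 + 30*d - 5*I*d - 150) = (d - 8*I)/(d - 5*I)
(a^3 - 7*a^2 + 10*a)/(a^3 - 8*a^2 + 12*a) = (a - 5)/(a - 6)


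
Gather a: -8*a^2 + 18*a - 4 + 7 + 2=-8*a^2 + 18*a + 5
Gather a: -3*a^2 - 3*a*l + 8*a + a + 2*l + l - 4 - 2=-3*a^2 + a*(9 - 3*l) + 3*l - 6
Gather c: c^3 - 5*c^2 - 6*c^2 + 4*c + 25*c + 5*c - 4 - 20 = c^3 - 11*c^2 + 34*c - 24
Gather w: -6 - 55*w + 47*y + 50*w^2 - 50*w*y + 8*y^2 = 50*w^2 + w*(-50*y - 55) + 8*y^2 + 47*y - 6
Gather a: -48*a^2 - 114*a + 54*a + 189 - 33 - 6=-48*a^2 - 60*a + 150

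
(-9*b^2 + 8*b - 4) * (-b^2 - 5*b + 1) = 9*b^4 + 37*b^3 - 45*b^2 + 28*b - 4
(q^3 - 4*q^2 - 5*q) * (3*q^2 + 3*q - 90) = 3*q^5 - 9*q^4 - 117*q^3 + 345*q^2 + 450*q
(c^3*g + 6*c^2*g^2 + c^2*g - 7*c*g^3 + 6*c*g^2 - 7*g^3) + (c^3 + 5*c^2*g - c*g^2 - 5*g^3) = c^3*g + c^3 + 6*c^2*g^2 + 6*c^2*g - 7*c*g^3 + 5*c*g^2 - 12*g^3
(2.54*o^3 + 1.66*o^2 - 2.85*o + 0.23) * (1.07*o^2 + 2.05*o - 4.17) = 2.7178*o^5 + 6.9832*o^4 - 10.2383*o^3 - 12.5186*o^2 + 12.356*o - 0.9591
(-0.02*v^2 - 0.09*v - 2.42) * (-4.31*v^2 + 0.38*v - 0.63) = 0.0862*v^4 + 0.3803*v^3 + 10.4086*v^2 - 0.8629*v + 1.5246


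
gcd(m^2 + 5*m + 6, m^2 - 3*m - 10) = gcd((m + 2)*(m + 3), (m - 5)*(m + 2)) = m + 2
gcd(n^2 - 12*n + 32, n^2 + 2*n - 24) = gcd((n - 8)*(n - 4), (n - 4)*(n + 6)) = n - 4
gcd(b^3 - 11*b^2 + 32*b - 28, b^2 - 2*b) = b - 2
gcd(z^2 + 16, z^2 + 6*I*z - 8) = z + 4*I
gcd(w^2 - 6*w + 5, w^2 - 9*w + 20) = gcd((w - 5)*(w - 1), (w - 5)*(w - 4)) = w - 5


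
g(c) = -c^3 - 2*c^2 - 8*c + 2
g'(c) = -3*c^2 - 4*c - 8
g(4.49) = -164.76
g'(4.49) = -86.44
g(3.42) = -88.75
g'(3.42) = -56.77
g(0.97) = -8.55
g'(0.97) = -14.70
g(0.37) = -1.28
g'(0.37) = -9.89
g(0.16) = 0.66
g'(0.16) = -8.72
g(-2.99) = 34.77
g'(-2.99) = -22.86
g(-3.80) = 58.39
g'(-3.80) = -36.12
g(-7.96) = 443.32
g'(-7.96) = -166.24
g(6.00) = -334.00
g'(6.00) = -140.00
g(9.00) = -961.00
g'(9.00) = -287.00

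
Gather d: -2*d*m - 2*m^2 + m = -2*d*m - 2*m^2 + m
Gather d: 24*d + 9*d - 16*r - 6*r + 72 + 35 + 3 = 33*d - 22*r + 110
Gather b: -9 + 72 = 63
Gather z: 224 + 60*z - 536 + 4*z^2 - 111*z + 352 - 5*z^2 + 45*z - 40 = -z^2 - 6*z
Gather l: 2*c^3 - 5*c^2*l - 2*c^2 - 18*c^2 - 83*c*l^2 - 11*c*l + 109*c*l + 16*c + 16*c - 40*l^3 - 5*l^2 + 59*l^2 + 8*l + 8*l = 2*c^3 - 20*c^2 + 32*c - 40*l^3 + l^2*(54 - 83*c) + l*(-5*c^2 + 98*c + 16)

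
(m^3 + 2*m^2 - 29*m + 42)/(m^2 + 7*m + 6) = (m^3 + 2*m^2 - 29*m + 42)/(m^2 + 7*m + 6)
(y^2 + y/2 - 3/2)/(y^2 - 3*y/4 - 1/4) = 2*(2*y + 3)/(4*y + 1)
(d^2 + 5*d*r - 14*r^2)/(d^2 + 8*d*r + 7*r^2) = (d - 2*r)/(d + r)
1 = 1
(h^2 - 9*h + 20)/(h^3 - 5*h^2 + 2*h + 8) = (h - 5)/(h^2 - h - 2)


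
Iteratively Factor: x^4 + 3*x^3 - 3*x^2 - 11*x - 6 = (x - 2)*(x^3 + 5*x^2 + 7*x + 3) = (x - 2)*(x + 1)*(x^2 + 4*x + 3) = (x - 2)*(x + 1)*(x + 3)*(x + 1)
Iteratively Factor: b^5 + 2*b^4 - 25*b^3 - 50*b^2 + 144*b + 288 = (b - 3)*(b^4 + 5*b^3 - 10*b^2 - 80*b - 96) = (b - 4)*(b - 3)*(b^3 + 9*b^2 + 26*b + 24) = (b - 4)*(b - 3)*(b + 2)*(b^2 + 7*b + 12) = (b - 4)*(b - 3)*(b + 2)*(b + 4)*(b + 3)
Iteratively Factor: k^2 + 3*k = (k)*(k + 3)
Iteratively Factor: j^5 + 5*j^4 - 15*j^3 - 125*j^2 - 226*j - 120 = (j + 2)*(j^4 + 3*j^3 - 21*j^2 - 83*j - 60) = (j - 5)*(j + 2)*(j^3 + 8*j^2 + 19*j + 12) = (j - 5)*(j + 1)*(j + 2)*(j^2 + 7*j + 12) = (j - 5)*(j + 1)*(j + 2)*(j + 3)*(j + 4)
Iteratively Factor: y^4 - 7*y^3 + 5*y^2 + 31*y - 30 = (y + 2)*(y^3 - 9*y^2 + 23*y - 15) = (y - 1)*(y + 2)*(y^2 - 8*y + 15) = (y - 5)*(y - 1)*(y + 2)*(y - 3)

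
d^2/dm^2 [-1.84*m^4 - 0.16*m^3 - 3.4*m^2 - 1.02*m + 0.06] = -22.08*m^2 - 0.96*m - 6.8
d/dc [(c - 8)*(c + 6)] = 2*c - 2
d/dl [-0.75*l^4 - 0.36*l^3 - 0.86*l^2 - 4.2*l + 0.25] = -3.0*l^3 - 1.08*l^2 - 1.72*l - 4.2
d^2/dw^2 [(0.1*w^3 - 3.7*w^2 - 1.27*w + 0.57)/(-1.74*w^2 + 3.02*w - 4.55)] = (-4.44089209850063e-16*w^5 - 1.4210854715202e-14*w^4 + 46.334944*w^3 - 177.867192*w^2 - 54.777624*w + 186.728764)/(5.268024*w^6 - 27.430056*w^5 + 88.935228*w^4 - 170.999648*w^3 + 232.56051*w^2 - 187.56465*w + 94.196375)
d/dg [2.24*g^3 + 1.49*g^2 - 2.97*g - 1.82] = 6.72*g^2 + 2.98*g - 2.97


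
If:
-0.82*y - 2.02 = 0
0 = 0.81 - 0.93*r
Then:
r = 0.87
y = -2.46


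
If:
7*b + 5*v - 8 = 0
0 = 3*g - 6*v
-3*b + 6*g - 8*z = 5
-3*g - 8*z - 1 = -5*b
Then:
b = 62/83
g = 92/83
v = 46/83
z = -49/664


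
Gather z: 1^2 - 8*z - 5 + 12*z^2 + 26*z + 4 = 12*z^2 + 18*z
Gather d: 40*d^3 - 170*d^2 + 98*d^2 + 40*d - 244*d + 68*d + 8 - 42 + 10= 40*d^3 - 72*d^2 - 136*d - 24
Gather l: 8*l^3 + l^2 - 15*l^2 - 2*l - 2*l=8*l^3 - 14*l^2 - 4*l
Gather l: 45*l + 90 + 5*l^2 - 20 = 5*l^2 + 45*l + 70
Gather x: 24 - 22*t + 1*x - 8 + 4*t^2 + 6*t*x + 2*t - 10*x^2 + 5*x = 4*t^2 - 20*t - 10*x^2 + x*(6*t + 6) + 16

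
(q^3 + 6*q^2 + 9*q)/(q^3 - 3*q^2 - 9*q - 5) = q*(q^2 + 6*q + 9)/(q^3 - 3*q^2 - 9*q - 5)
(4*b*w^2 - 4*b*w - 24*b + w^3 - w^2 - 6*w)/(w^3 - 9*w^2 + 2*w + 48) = (4*b + w)/(w - 8)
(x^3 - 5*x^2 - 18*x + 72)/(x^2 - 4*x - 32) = (x^2 - 9*x + 18)/(x - 8)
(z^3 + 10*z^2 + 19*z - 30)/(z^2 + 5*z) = z + 5 - 6/z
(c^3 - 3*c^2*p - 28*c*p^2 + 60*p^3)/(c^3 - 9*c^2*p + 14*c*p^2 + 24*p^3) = (-c^2 - 3*c*p + 10*p^2)/(-c^2 + 3*c*p + 4*p^2)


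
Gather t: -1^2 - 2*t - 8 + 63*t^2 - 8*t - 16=63*t^2 - 10*t - 25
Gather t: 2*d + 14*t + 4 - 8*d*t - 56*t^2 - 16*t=2*d - 56*t^2 + t*(-8*d - 2) + 4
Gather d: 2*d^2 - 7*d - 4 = 2*d^2 - 7*d - 4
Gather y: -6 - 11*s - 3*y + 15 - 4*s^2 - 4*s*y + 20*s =-4*s^2 + 9*s + y*(-4*s - 3) + 9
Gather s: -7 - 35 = -42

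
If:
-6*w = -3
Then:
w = 1/2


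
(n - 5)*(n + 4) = n^2 - n - 20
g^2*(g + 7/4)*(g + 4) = g^4 + 23*g^3/4 + 7*g^2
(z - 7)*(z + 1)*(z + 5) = z^3 - z^2 - 37*z - 35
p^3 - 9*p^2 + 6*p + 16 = (p - 8)*(p - 2)*(p + 1)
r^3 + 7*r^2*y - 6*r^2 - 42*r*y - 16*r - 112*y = (r - 8)*(r + 2)*(r + 7*y)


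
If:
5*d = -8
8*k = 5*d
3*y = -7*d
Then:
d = -8/5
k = -1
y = 56/15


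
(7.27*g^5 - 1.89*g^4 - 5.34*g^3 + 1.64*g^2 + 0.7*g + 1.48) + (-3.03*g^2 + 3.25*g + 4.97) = 7.27*g^5 - 1.89*g^4 - 5.34*g^3 - 1.39*g^2 + 3.95*g + 6.45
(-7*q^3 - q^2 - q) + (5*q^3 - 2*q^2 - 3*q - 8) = -2*q^3 - 3*q^2 - 4*q - 8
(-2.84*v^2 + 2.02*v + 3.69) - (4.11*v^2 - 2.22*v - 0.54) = -6.95*v^2 + 4.24*v + 4.23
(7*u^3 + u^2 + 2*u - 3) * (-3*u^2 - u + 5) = -21*u^5 - 10*u^4 + 28*u^3 + 12*u^2 + 13*u - 15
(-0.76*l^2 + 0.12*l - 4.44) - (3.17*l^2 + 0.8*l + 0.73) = -3.93*l^2 - 0.68*l - 5.17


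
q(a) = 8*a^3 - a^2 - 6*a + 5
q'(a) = 24*a^2 - 2*a - 6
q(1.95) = 48.82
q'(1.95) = 81.36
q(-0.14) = 5.80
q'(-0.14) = -5.25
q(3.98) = 469.64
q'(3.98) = 366.21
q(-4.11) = -542.64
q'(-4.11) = 407.63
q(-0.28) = 6.43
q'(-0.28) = -3.56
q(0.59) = 2.75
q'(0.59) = 1.17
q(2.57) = 118.77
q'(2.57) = 147.38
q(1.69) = 30.62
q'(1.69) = 59.17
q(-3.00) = -202.00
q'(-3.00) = 216.00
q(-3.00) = -202.00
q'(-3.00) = 216.00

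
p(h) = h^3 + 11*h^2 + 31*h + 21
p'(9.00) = 472.00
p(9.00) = 1920.00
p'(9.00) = 472.00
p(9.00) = 1920.00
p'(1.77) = 79.34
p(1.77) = 115.88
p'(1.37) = 66.77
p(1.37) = 86.69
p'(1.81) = 80.65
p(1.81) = 119.08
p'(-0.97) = 12.48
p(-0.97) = 0.37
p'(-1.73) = 1.92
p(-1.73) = -4.89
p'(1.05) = 57.41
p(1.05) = 66.84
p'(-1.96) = -0.60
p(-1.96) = -5.03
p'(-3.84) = -9.24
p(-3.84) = 7.54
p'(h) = 3*h^2 + 22*h + 31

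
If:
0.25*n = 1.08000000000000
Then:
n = 4.32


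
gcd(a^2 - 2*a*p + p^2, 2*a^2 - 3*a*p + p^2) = -a + p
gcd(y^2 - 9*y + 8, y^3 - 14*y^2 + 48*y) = y - 8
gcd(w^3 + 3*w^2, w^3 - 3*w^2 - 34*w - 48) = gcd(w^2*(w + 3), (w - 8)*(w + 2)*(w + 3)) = w + 3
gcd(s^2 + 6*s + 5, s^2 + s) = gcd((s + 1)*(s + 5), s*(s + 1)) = s + 1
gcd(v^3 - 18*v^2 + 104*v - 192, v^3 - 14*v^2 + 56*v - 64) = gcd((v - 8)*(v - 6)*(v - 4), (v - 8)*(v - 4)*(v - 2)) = v^2 - 12*v + 32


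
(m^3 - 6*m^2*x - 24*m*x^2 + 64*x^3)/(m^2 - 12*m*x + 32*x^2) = (-m^2 - 2*m*x + 8*x^2)/(-m + 4*x)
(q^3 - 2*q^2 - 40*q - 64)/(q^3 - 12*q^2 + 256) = (q + 2)/(q - 8)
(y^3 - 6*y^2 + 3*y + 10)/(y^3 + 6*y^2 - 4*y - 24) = (y^2 - 4*y - 5)/(y^2 + 8*y + 12)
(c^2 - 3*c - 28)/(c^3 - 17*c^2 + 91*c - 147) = (c + 4)/(c^2 - 10*c + 21)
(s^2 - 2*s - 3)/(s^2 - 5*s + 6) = (s + 1)/(s - 2)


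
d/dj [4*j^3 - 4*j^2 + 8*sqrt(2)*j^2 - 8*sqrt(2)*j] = 12*j^2 - 8*j + 16*sqrt(2)*j - 8*sqrt(2)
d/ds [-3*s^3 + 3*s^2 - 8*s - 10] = -9*s^2 + 6*s - 8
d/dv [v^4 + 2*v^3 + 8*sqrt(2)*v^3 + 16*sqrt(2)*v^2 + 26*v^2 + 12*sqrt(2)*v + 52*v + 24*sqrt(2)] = 4*v^3 + 6*v^2 + 24*sqrt(2)*v^2 + 32*sqrt(2)*v + 52*v + 12*sqrt(2) + 52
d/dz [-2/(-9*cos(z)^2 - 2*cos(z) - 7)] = 4*(9*cos(z) + 1)*sin(z)/(9*cos(z)^2 + 2*cos(z) + 7)^2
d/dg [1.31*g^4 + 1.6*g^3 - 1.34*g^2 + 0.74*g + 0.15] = 5.24*g^3 + 4.8*g^2 - 2.68*g + 0.74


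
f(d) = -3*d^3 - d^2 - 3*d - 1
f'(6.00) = -339.00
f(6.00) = -703.00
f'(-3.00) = -78.00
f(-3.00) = 80.00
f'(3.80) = -140.56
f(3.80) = -191.46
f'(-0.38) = -3.54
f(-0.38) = 0.16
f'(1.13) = -16.75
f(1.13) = -10.00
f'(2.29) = -54.78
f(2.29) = -49.14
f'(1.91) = -39.65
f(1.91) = -31.28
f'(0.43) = -5.52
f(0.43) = -2.71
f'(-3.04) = -80.09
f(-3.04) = 83.16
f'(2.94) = -86.67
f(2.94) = -94.70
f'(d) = -9*d^2 - 2*d - 3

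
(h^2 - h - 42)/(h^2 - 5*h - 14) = (h + 6)/(h + 2)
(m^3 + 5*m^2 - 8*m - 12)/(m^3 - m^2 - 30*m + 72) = (m^2 - m - 2)/(m^2 - 7*m + 12)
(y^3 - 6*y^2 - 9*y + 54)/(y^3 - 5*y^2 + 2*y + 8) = (y^3 - 6*y^2 - 9*y + 54)/(y^3 - 5*y^2 + 2*y + 8)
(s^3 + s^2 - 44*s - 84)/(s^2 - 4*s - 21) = (s^2 + 8*s + 12)/(s + 3)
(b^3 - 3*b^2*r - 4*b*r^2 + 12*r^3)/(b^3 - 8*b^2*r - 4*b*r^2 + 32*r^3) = (-b + 3*r)/(-b + 8*r)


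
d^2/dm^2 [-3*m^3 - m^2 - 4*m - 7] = -18*m - 2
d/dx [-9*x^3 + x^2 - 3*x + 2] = -27*x^2 + 2*x - 3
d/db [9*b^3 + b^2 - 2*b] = 27*b^2 + 2*b - 2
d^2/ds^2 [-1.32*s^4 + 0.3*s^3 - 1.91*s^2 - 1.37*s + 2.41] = -15.84*s^2 + 1.8*s - 3.82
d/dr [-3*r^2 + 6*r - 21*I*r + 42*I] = -6*r + 6 - 21*I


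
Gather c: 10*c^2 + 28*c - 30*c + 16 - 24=10*c^2 - 2*c - 8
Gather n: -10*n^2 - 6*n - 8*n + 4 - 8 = -10*n^2 - 14*n - 4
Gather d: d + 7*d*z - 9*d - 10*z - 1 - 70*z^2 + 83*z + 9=d*(7*z - 8) - 70*z^2 + 73*z + 8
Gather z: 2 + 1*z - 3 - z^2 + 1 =-z^2 + z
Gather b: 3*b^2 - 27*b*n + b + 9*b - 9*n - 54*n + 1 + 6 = 3*b^2 + b*(10 - 27*n) - 63*n + 7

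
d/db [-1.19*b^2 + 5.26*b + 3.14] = 5.26 - 2.38*b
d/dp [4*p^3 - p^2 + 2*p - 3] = 12*p^2 - 2*p + 2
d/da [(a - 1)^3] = 3*(a - 1)^2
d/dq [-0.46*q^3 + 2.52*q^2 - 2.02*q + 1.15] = -1.38*q^2 + 5.04*q - 2.02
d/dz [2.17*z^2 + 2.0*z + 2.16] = 4.34*z + 2.0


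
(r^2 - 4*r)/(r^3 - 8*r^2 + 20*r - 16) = r/(r^2 - 4*r + 4)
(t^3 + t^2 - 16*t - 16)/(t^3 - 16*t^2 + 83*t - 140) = (t^2 + 5*t + 4)/(t^2 - 12*t + 35)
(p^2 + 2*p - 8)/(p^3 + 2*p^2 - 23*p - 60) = (p - 2)/(p^2 - 2*p - 15)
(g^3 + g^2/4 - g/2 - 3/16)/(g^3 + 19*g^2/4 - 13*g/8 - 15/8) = (g + 1/2)/(g + 5)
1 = 1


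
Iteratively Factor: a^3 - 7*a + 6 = (a + 3)*(a^2 - 3*a + 2) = (a - 1)*(a + 3)*(a - 2)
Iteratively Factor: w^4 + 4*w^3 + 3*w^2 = (w + 1)*(w^3 + 3*w^2) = w*(w + 1)*(w^2 + 3*w) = w*(w + 1)*(w + 3)*(w)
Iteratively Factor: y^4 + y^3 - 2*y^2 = (y)*(y^3 + y^2 - 2*y) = y*(y - 1)*(y^2 + 2*y) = y^2*(y - 1)*(y + 2)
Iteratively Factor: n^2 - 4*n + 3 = (n - 3)*(n - 1)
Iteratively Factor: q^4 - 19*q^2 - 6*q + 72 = (q + 3)*(q^3 - 3*q^2 - 10*q + 24) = (q - 2)*(q + 3)*(q^2 - q - 12) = (q - 2)*(q + 3)^2*(q - 4)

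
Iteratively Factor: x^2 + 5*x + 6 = (x + 2)*(x + 3)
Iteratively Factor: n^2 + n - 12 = (n - 3)*(n + 4)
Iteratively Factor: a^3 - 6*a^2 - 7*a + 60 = (a - 5)*(a^2 - a - 12) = (a - 5)*(a + 3)*(a - 4)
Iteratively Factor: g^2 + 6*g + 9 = (g + 3)*(g + 3)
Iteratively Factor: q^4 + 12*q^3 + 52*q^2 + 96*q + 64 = (q + 2)*(q^3 + 10*q^2 + 32*q + 32) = (q + 2)*(q + 4)*(q^2 + 6*q + 8) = (q + 2)*(q + 4)^2*(q + 2)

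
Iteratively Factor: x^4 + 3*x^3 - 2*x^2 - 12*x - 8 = (x + 2)*(x^3 + x^2 - 4*x - 4) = (x + 1)*(x + 2)*(x^2 - 4) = (x + 1)*(x + 2)^2*(x - 2)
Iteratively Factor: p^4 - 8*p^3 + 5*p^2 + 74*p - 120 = (p + 3)*(p^3 - 11*p^2 + 38*p - 40) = (p - 2)*(p + 3)*(p^2 - 9*p + 20) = (p - 5)*(p - 2)*(p + 3)*(p - 4)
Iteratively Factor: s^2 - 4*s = (s - 4)*(s)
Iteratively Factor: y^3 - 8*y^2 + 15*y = (y - 5)*(y^2 - 3*y) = (y - 5)*(y - 3)*(y)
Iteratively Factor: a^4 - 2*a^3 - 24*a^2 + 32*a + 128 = (a - 4)*(a^3 + 2*a^2 - 16*a - 32) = (a - 4)*(a + 4)*(a^2 - 2*a - 8) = (a - 4)*(a + 2)*(a + 4)*(a - 4)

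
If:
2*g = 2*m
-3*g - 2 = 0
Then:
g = -2/3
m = -2/3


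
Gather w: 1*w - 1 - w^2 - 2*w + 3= -w^2 - w + 2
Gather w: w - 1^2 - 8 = w - 9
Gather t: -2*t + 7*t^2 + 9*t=7*t^2 + 7*t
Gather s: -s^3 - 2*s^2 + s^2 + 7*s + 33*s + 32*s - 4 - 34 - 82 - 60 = -s^3 - s^2 + 72*s - 180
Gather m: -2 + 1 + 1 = 0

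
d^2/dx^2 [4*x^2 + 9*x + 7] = 8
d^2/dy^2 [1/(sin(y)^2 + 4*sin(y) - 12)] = 2*(-2*sin(y)^4 - 6*sin(y)^3 - 29*sin(y)^2 - 12*sin(y) + 28)/(sin(y)^2 + 4*sin(y) - 12)^3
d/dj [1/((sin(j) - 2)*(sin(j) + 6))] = -2*(sin(j) + 2)*cos(j)/((sin(j) - 2)^2*(sin(j) + 6)^2)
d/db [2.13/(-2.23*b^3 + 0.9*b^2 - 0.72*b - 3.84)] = (14.2497*b^2 - 3.834*b + 1.5336)/(2.23*b^3 - 0.9*b^2 + 0.72*b + 3.84)^2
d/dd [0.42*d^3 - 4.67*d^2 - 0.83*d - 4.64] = 1.26*d^2 - 9.34*d - 0.83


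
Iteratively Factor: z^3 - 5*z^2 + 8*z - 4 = (z - 1)*(z^2 - 4*z + 4) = (z - 2)*(z - 1)*(z - 2)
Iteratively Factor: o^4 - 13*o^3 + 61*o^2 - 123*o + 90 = (o - 2)*(o^3 - 11*o^2 + 39*o - 45) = (o - 5)*(o - 2)*(o^2 - 6*o + 9) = (o - 5)*(o - 3)*(o - 2)*(o - 3)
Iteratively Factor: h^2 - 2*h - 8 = (h - 4)*(h + 2)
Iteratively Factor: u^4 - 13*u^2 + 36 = (u + 2)*(u^3 - 2*u^2 - 9*u + 18) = (u + 2)*(u + 3)*(u^2 - 5*u + 6) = (u - 2)*(u + 2)*(u + 3)*(u - 3)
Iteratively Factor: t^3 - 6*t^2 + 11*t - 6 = (t - 3)*(t^2 - 3*t + 2) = (t - 3)*(t - 2)*(t - 1)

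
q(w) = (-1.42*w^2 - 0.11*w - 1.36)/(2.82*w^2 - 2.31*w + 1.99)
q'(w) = (2.31 - 5.64*w)*(-1.42*w^2 - 0.11*w - 1.36)/(2.82*w^2 - 2.31*w + 1.99)^2 + (-2.84*w - 0.11)/(2.82*w^2 - 2.31*w + 1.99)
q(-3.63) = -0.41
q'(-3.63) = 0.02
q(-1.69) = -0.37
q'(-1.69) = 0.02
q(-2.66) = -0.40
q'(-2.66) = 0.02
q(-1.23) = -0.37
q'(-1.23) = -0.00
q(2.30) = -0.79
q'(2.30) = 0.15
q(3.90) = -0.65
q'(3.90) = 0.05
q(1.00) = -1.16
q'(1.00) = 0.36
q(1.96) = -0.85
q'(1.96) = 0.21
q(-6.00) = -0.44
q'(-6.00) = 0.01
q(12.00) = -0.54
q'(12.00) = 0.00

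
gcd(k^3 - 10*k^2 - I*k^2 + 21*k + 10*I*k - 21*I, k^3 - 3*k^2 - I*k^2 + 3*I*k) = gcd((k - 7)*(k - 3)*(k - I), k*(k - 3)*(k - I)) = k^2 + k*(-3 - I) + 3*I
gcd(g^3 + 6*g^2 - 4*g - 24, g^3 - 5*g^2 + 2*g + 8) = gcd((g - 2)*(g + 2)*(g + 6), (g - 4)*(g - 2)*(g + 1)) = g - 2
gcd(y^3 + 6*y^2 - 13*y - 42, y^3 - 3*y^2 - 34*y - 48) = y + 2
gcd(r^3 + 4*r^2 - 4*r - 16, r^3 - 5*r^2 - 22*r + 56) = r^2 + 2*r - 8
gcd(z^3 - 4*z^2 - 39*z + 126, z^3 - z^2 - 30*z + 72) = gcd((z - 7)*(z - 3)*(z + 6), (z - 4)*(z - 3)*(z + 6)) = z^2 + 3*z - 18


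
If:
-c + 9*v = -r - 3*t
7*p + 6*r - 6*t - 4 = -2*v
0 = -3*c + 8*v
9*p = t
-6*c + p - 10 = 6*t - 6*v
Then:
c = -2504/91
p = 160/91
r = 1627/91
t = 1440/91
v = -939/91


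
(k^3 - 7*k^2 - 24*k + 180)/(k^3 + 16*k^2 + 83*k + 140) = (k^2 - 12*k + 36)/(k^2 + 11*k + 28)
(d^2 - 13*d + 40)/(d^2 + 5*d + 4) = (d^2 - 13*d + 40)/(d^2 + 5*d + 4)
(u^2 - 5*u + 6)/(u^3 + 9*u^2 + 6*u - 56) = (u - 3)/(u^2 + 11*u + 28)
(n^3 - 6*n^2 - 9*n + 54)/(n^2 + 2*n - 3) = (n^2 - 9*n + 18)/(n - 1)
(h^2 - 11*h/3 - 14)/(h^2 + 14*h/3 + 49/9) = 3*(h - 6)/(3*h + 7)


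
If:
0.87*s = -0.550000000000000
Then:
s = -0.63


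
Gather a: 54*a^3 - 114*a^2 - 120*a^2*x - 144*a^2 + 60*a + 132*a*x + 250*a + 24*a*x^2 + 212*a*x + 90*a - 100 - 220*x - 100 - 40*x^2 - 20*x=54*a^3 + a^2*(-120*x - 258) + a*(24*x^2 + 344*x + 400) - 40*x^2 - 240*x - 200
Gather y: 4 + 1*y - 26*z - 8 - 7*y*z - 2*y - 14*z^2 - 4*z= y*(-7*z - 1) - 14*z^2 - 30*z - 4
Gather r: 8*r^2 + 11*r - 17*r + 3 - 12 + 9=8*r^2 - 6*r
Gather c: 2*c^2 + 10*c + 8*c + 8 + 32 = 2*c^2 + 18*c + 40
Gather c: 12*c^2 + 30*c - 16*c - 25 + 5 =12*c^2 + 14*c - 20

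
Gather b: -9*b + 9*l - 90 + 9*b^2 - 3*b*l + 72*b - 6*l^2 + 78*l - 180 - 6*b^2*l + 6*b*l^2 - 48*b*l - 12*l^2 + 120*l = b^2*(9 - 6*l) + b*(6*l^2 - 51*l + 63) - 18*l^2 + 207*l - 270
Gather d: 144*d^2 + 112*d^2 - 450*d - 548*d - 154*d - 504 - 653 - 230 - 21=256*d^2 - 1152*d - 1408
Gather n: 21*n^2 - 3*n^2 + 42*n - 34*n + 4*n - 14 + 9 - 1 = 18*n^2 + 12*n - 6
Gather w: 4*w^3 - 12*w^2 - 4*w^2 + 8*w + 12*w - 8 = 4*w^3 - 16*w^2 + 20*w - 8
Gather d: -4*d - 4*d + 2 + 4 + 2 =8 - 8*d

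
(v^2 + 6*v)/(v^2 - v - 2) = v*(v + 6)/(v^2 - v - 2)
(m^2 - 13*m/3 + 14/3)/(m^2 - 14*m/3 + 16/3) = (3*m - 7)/(3*m - 8)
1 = 1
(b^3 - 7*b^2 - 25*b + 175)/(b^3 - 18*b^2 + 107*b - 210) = (b + 5)/(b - 6)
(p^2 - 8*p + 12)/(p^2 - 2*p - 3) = (-p^2 + 8*p - 12)/(-p^2 + 2*p + 3)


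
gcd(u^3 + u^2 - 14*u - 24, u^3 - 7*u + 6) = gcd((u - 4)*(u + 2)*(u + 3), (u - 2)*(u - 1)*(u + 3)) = u + 3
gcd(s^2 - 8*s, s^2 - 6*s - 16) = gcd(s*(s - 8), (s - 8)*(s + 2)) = s - 8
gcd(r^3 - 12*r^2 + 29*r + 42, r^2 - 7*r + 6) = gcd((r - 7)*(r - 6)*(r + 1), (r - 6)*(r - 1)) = r - 6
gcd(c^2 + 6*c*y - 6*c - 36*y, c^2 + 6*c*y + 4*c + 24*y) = c + 6*y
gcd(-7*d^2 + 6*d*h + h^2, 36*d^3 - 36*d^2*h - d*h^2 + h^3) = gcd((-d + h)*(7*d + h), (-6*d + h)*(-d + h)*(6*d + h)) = d - h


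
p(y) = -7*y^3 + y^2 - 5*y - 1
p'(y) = -21*y^2 + 2*y - 5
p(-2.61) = 143.32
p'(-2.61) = -153.27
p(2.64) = -136.03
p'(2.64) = -146.08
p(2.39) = -102.80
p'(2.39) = -120.17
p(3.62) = -338.06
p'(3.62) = -272.95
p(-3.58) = 350.90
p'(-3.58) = -281.30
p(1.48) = -28.90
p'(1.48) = -48.04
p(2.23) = -84.80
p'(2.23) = -104.97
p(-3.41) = 305.24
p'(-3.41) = -256.01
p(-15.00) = 23924.00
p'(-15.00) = -4760.00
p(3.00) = -196.00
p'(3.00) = -188.00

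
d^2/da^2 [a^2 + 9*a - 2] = 2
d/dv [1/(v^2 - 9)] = -2*v/(v^2 - 9)^2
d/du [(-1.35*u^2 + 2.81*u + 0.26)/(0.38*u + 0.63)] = (-0.513*u^2 - 1.701*u + 1.6715)/(0.1444*u^2 + 0.4788*u + 0.3969)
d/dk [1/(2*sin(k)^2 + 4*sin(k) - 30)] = -(sin(k) + 1)*cos(k)/(sin(k)^2 + 2*sin(k) - 15)^2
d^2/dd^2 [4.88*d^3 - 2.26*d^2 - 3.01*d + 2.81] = 29.28*d - 4.52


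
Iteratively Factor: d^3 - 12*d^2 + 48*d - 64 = (d - 4)*(d^2 - 8*d + 16) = (d - 4)^2*(d - 4)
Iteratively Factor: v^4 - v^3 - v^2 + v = (v - 1)*(v^3 - v) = v*(v - 1)*(v^2 - 1) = v*(v - 1)*(v + 1)*(v - 1)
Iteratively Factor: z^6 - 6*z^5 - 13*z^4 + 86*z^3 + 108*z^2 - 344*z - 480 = (z - 3)*(z^5 - 3*z^4 - 22*z^3 + 20*z^2 + 168*z + 160) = (z - 4)*(z - 3)*(z^4 + z^3 - 18*z^2 - 52*z - 40) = (z - 4)*(z - 3)*(z + 2)*(z^3 - z^2 - 16*z - 20) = (z - 5)*(z - 4)*(z - 3)*(z + 2)*(z^2 + 4*z + 4) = (z - 5)*(z - 4)*(z - 3)*(z + 2)^2*(z + 2)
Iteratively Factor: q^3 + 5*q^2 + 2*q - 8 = (q + 2)*(q^2 + 3*q - 4) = (q - 1)*(q + 2)*(q + 4)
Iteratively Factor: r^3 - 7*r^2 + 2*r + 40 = (r + 2)*(r^2 - 9*r + 20) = (r - 5)*(r + 2)*(r - 4)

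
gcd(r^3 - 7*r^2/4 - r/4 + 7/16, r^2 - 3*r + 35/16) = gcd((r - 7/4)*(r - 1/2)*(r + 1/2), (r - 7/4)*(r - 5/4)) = r - 7/4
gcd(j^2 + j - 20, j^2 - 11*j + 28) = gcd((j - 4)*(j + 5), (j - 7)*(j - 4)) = j - 4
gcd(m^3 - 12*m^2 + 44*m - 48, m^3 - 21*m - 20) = 1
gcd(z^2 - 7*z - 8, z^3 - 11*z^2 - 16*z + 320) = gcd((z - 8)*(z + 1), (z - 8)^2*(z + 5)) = z - 8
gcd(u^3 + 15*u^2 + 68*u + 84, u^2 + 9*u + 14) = u^2 + 9*u + 14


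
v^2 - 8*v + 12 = (v - 6)*(v - 2)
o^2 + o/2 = o*(o + 1/2)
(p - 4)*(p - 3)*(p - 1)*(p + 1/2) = p^4 - 15*p^3/2 + 15*p^2 - 5*p/2 - 6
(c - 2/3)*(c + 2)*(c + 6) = c^3 + 22*c^2/3 + 20*c/3 - 8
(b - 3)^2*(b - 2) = b^3 - 8*b^2 + 21*b - 18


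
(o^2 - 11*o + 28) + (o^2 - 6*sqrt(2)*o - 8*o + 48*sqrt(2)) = 2*o^2 - 19*o - 6*sqrt(2)*o + 28 + 48*sqrt(2)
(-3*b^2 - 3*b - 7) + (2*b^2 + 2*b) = -b^2 - b - 7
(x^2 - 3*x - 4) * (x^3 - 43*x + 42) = x^5 - 3*x^4 - 47*x^3 + 171*x^2 + 46*x - 168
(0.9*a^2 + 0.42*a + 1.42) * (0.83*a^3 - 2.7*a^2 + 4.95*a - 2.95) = 0.747*a^5 - 2.0814*a^4 + 4.4996*a^3 - 4.41*a^2 + 5.79*a - 4.189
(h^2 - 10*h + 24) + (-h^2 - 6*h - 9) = 15 - 16*h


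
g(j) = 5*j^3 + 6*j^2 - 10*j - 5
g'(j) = 15*j^2 + 12*j - 10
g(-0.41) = -0.24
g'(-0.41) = -12.40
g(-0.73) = 3.55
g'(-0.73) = -10.77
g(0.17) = -6.50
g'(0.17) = -7.53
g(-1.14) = 6.79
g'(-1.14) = -4.19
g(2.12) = 48.41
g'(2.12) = 82.86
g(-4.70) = -344.58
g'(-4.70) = 264.95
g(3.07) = 165.52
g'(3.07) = 168.21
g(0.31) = -7.37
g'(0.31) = -4.84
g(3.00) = 154.00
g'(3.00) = 161.00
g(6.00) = 1231.00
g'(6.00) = 602.00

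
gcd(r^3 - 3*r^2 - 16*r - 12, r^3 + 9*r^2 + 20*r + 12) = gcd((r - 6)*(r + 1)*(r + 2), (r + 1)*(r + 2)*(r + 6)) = r^2 + 3*r + 2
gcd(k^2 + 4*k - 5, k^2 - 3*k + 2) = k - 1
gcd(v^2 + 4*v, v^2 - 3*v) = v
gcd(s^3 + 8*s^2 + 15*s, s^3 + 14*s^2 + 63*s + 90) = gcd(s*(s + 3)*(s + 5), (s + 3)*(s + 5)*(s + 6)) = s^2 + 8*s + 15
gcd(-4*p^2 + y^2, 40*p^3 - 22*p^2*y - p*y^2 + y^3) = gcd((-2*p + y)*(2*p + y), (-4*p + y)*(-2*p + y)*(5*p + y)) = -2*p + y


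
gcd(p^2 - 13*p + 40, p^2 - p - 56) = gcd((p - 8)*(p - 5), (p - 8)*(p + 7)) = p - 8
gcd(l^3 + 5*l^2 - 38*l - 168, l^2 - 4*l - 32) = l + 4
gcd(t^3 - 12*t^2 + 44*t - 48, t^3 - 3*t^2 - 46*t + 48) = 1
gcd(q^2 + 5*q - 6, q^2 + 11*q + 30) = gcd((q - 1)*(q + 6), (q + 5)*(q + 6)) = q + 6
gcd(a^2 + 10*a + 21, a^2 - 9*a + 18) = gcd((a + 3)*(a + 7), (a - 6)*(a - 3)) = 1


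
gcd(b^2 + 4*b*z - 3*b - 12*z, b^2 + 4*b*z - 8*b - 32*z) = b + 4*z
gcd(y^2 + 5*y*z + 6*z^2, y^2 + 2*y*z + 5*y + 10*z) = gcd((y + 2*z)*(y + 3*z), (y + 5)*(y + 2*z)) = y + 2*z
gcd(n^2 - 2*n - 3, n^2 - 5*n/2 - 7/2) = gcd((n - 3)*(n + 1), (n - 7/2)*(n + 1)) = n + 1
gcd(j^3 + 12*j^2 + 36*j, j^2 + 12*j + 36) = j^2 + 12*j + 36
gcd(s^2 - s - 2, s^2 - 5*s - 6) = s + 1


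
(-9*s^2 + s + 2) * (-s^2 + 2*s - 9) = 9*s^4 - 19*s^3 + 81*s^2 - 5*s - 18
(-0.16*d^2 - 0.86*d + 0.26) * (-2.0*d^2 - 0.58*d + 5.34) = 0.32*d^4 + 1.8128*d^3 - 0.8756*d^2 - 4.7432*d + 1.3884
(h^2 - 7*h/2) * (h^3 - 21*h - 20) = h^5 - 7*h^4/2 - 21*h^3 + 107*h^2/2 + 70*h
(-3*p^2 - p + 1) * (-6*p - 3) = 18*p^3 + 15*p^2 - 3*p - 3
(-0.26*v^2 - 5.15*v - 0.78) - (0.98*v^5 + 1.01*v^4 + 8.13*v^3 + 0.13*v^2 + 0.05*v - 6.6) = -0.98*v^5 - 1.01*v^4 - 8.13*v^3 - 0.39*v^2 - 5.2*v + 5.82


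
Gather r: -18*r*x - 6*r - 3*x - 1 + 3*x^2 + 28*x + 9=r*(-18*x - 6) + 3*x^2 + 25*x + 8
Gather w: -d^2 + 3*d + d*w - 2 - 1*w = -d^2 + 3*d + w*(d - 1) - 2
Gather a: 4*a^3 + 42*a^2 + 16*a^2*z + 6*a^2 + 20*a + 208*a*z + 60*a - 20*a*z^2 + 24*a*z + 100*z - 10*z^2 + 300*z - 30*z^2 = 4*a^3 + a^2*(16*z + 48) + a*(-20*z^2 + 232*z + 80) - 40*z^2 + 400*z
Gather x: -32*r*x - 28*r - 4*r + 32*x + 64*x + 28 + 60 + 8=-32*r + x*(96 - 32*r) + 96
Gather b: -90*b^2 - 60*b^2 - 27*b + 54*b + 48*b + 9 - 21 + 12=-150*b^2 + 75*b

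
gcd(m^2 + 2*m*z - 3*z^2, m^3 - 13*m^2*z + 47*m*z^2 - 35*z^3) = -m + z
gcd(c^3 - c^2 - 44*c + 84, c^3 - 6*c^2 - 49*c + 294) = c^2 + c - 42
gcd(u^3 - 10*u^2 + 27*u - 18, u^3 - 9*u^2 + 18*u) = u^2 - 9*u + 18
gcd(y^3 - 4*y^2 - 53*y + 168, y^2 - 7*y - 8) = y - 8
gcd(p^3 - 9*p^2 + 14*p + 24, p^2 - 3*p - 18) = p - 6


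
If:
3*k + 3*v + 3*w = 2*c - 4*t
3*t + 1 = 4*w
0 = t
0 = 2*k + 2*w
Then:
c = 3*v/2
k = -1/4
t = 0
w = 1/4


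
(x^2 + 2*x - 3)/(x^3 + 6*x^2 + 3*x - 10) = (x + 3)/(x^2 + 7*x + 10)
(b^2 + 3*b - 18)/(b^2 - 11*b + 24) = (b + 6)/(b - 8)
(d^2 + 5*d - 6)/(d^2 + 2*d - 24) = (d - 1)/(d - 4)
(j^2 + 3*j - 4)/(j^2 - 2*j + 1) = (j + 4)/(j - 1)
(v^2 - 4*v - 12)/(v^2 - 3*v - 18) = (v + 2)/(v + 3)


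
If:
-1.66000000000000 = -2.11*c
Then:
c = 0.79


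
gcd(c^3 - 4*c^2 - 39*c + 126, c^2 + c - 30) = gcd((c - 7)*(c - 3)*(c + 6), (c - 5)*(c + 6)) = c + 6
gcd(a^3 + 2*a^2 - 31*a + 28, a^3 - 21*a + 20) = a^2 - 5*a + 4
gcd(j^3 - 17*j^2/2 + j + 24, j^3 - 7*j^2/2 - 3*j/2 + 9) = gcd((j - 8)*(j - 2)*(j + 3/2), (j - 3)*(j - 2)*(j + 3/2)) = j^2 - j/2 - 3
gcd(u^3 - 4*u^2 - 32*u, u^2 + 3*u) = u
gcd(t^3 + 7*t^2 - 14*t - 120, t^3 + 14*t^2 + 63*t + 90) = t^2 + 11*t + 30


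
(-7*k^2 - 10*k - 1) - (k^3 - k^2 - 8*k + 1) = -k^3 - 6*k^2 - 2*k - 2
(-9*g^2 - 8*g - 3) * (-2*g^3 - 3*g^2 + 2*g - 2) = 18*g^5 + 43*g^4 + 12*g^3 + 11*g^2 + 10*g + 6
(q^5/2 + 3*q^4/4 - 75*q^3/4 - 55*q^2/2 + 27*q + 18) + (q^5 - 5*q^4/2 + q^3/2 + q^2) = 3*q^5/2 - 7*q^4/4 - 73*q^3/4 - 53*q^2/2 + 27*q + 18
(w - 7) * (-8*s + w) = -8*s*w + 56*s + w^2 - 7*w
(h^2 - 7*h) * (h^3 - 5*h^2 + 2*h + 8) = h^5 - 12*h^4 + 37*h^3 - 6*h^2 - 56*h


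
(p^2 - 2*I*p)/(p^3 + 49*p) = (p - 2*I)/(p^2 + 49)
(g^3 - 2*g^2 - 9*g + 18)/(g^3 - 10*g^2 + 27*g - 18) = (g^2 + g - 6)/(g^2 - 7*g + 6)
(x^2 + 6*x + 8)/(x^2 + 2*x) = (x + 4)/x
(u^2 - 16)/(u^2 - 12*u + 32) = (u + 4)/(u - 8)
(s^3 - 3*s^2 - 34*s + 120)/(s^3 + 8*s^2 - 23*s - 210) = (s - 4)/(s + 7)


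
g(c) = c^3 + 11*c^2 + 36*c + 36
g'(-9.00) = 81.00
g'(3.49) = 149.32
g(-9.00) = -126.00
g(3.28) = 307.71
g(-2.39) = -0.86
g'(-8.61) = 68.98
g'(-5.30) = 3.67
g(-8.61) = -96.78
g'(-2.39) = 0.56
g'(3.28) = 140.44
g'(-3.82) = -4.26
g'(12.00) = 732.00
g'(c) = 3*c^2 + 22*c + 36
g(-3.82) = 3.25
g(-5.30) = 5.31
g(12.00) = 3780.00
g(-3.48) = 1.79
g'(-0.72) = 21.72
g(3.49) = 338.13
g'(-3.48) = -4.23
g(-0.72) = 15.41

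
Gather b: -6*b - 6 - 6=-6*b - 12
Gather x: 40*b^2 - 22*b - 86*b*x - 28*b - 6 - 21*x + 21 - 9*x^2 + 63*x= 40*b^2 - 50*b - 9*x^2 + x*(42 - 86*b) + 15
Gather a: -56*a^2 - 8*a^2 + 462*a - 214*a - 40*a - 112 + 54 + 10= -64*a^2 + 208*a - 48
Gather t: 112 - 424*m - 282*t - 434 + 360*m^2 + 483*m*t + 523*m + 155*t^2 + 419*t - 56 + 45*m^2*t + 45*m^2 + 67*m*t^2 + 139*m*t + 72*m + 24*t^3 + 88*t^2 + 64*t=405*m^2 + 171*m + 24*t^3 + t^2*(67*m + 243) + t*(45*m^2 + 622*m + 201) - 378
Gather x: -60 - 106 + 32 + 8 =-126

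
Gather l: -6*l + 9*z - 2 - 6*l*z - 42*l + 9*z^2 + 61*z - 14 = l*(-6*z - 48) + 9*z^2 + 70*z - 16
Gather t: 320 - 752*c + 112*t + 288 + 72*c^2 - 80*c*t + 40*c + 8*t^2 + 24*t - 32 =72*c^2 - 712*c + 8*t^2 + t*(136 - 80*c) + 576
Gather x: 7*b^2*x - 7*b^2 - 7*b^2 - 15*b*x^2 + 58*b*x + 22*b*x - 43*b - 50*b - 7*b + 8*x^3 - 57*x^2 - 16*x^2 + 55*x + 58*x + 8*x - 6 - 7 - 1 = -14*b^2 - 100*b + 8*x^3 + x^2*(-15*b - 73) + x*(7*b^2 + 80*b + 121) - 14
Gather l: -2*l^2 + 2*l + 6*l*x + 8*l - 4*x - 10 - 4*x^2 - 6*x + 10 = -2*l^2 + l*(6*x + 10) - 4*x^2 - 10*x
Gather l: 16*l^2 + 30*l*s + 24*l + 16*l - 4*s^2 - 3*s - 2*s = 16*l^2 + l*(30*s + 40) - 4*s^2 - 5*s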